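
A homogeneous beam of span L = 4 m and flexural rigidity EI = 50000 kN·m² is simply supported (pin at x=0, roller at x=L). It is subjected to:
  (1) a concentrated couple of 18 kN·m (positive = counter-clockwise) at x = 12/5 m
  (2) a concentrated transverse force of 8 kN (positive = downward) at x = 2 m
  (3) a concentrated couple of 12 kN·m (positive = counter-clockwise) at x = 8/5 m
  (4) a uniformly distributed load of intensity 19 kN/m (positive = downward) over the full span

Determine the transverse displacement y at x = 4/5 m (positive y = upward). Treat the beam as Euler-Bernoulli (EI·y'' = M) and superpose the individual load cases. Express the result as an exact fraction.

Load 1 — applied couple M₀=18 kN·m at a=12/5 m (b=L-a=8/5):
  y_1 = (M₀x³/(6L)+C₁x)/EI  [x≤a] with C₁=M₀(3b²-L²)/(6L)=-156/25 = (18·(4/5)³/(6·4)+(-156/25)·(4/5))/50000 = -36/390625 m
Load 2 — point force P=8 kN at a=2 m (b=L-a=2):
  y_2 = -Pbx(L²-b²-x²)/(6LEI)  [x≤a] = -8·2·(4/5)·(4²-2²-(4/5)²)/(6·4·50000) = -142/1171875 m
Load 3 — applied couple M₀=12 kN·m at a=8/5 m (b=L-a=12/5):
  y_3 = (M₀x³/(6L)+C₁x)/EI  [x≤a] with C₁=M₀(3b²-L²)/(6L)=16/25 = (12·(4/5)³/(6·4)+(16/25)·(4/5))/50000 = 6/390625 m
Load 4 — uniform load w=19 kN/m over full span:
  y_4 = -wx(L³-2Lx²+x³)/(24EI) = -19·(4/5)·(4³-2·4·(4/5)²+(4/5)³)/(24·50000) = -4408/5859375 m
Superposition: y = Σ y_i = -1856/1953125 m ≈ -0.000950 m

y(4/5) = -1856/1953125 m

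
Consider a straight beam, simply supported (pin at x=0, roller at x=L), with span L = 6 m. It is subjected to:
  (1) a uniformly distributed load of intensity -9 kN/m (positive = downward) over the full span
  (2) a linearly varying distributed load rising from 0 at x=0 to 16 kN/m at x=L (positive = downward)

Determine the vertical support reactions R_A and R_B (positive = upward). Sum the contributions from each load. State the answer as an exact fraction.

R_A = -11 kN, R_B = 5 kN

Load 1 — uniform load w=-9 kN/m over full span:
  R_A = wL/2 = (-9)·6/2 = -27 kN
  R_B = wL/2 = (-9)·6/2 = -27 kN
Load 2 — triangular load w₀=16 kN/m (0→w₀ over full span):
  R_A = w₀L/6 = 16·6/6 = 16 kN
  R_B = w₀L/3 = 16·6/3 = 32 kN
Superposition: R_A = -11 kN, R_B = 5 kN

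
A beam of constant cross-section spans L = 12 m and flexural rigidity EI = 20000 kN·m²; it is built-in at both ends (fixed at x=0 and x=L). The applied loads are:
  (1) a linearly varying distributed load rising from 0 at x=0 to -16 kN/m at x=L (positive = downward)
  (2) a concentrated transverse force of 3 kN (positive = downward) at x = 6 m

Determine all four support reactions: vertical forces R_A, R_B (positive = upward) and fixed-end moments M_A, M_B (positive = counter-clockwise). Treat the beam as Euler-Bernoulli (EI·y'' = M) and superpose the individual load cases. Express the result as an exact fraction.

R_A = -273/10 kN, M_A = -723/10 kN·m, R_B = -657/10 kN, M_B = 1107/10 kN·m

Load 1 — triangular load w₀=-16 kN/m (0→w₀ over full span):
  R_A = 3w₀L/20 = 3·(-16)·12/20 = -144/5 kN
  M_A = w₀L²/30 = (-16)·12²/30 = -384/5 kN·m
  R_B = 7w₀L/20 = 7·(-16)·12/20 = -336/5 kN
  M_B = -w₀L²/20 = -(-16)·12²/20 = 576/5 kN·m
Load 2 — point force P=3 kN at a=6 m (b=L-a=6):
  R_A = Pb²(3a+b)/L³ = 3·6²·(3·6+6)/12³ = 3/2 kN
  M_A = Pab²/L² = 3·6·6²/12² = 9/2 kN·m
  R_B = Pa²(a+3b)/L³ = 3·6²·(6+3·6)/12³ = 3/2 kN
  M_B = -Pa²b/L² = -3·6²·6/12² = -9/2 kN·m
Superposition: R_A = -273/10 kN, M_A = -723/10 kN·m, R_B = -657/10 kN, M_B = 1107/10 kN·m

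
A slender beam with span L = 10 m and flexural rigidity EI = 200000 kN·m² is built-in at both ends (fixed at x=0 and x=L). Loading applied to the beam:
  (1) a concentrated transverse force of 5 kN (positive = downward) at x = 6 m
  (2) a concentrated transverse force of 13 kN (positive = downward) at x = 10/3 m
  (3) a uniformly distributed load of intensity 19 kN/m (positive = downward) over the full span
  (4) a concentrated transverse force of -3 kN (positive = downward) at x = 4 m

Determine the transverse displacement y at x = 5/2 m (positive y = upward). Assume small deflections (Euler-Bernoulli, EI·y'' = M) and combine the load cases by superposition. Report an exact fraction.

y(5/2) = -654029/414720000 m

Load 1 — point force P=5 kN at a=6 m (b=L-a=4):
  y_1 = -Pb²x²(3aL-(3a+b)x)/(6L³EI)  [x≤a] = -5·4²·(5/2)²·(3·6·10-(3·6+4)·(5/2))/(6·10³·200000) = -1/19200 m
Load 2 — point force P=13 kN at a=10/3 m (b=L-a=20/3):
  y_2 = -Pb²x²(3aL-(3a+b)x)/(6L³EI)  [x≤a] = -13·(20/3)²·(5/2)²·(3·(10/3)·10-(3·(10/3)+(20/3))·(5/2))/(6·10³·200000) = -91/518400 m
Load 3 — uniform load w=19 kN/m over full span:
  y_3 = -wx²(L-x)²/(24EI) = -19·(5/2)²·(10-(5/2))²/(24·200000) = -57/40960 m
Load 4 — point force P=-3 kN at a=4 m (b=L-a=6):
  y_4 = -Pb²x²(3aL-(3a+b)x)/(6L³EI)  [x≤a] = -(-3)·6²·(5/2)²·(3·4·10-(3·4+6)·(5/2))/(6·10³·200000) = 27/640000 m
Superposition: y = Σ y_i = -654029/414720000 m ≈ -0.001577 m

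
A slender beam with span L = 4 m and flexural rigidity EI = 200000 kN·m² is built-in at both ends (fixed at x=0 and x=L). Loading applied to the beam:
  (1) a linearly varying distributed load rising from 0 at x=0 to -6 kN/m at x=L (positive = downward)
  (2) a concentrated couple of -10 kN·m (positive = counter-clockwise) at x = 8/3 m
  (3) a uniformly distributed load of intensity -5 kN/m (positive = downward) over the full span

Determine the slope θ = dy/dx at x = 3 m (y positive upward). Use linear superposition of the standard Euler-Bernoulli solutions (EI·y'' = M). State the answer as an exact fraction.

Load 1 — triangular load w₀=-6 kN/m (0→w₀ over full span):
  θ_1 = -w₀(2x(L-x)(L-2x)(x+2L)+x²(L-x)²)/(120LEI) = -(-6)·(2·3·(4-3)·(4-2·3)·(3+2·4)+3²·(4-3)²)/(120·4·200000) = -123/16000000 rad
Load 2 — applied couple M₀=-10 kN·m at a=8/3 m (b=L-a=4/3):
  θ_2 = (R_Ax²/2 - M_Ax - M₀(x-a))/EI  [x>a] with R_A=-10/3, M_A=-10/3 = ((-10/3)·3²/2 - (-10/3)·3 - (-10)·(3-(8/3)))/200000 = -1/120000 rad
Load 3 — uniform load w=-5 kN/m over full span:
  θ_3 = -wx(L-x)(L-2x)/(12EI) = -(-5)·3·(4-3)·(4-2·3)/(12·200000) = -1/80000 rad
Superposition: θ = Σ θ_i = -1369/48000000 rad ≈ -0.000029 rad

θ(3) = -1369/48000000 rad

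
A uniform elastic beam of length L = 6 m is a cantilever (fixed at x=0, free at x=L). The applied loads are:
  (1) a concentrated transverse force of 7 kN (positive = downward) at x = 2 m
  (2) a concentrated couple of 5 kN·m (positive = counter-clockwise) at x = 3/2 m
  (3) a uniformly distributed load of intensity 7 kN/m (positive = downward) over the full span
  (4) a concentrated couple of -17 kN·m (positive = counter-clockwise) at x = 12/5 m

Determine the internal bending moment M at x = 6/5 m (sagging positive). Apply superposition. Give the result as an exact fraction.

Load 1 — point force P=7 kN at a=2 m (b=L-a=4):
  M_1 = -P(a-x)  [x≤a] = -7·(2-(6/5)) = -28/5 kN·m
Load 2 — applied couple M₀=5 kN·m at a=3/2 m (b=L-a=9/2):
  M_2 = M₀  [x≤a] = 5 = 5 kN·m
Load 3 — uniform load w=7 kN/m over full span:
  M_3 = -w(L-x)²/2 = -7·(6-(6/5))²/2 = -2016/25 kN·m
Load 4 — applied couple M₀=-17 kN·m at a=12/5 m (b=L-a=18/5):
  M_4 = M₀  [x≤a] = (-17) = -17 kN·m
Superposition: M = Σ M_i = -2456/25 kN·m ≈ -98.240000 kN·m

M(6/5) = -2456/25 kN·m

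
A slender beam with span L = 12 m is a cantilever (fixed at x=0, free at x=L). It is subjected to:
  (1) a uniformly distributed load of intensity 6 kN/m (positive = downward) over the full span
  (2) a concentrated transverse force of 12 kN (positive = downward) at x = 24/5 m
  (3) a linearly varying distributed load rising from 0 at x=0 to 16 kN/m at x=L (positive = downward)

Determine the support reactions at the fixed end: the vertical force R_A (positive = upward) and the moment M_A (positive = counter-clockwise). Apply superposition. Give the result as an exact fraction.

R_A = 180 kN, M_A = 6288/5 kN·m

Load 1 — uniform load w=6 kN/m over full span:
  R_A = wL = 6·12 = 72 kN
  M_A = wL²/2 = 6·12²/2 = 432 kN·m
Load 2 — point force P=12 kN at a=24/5 m (b=L-a=36/5):
  R_A = P = 12 kN
  M_A = Pa = 12·(24/5) = 288/5 kN·m
Load 3 — triangular load w₀=16 kN/m (0→w₀ over full span):
  R_A = w₀L/2 = 16·12/2 = 96 kN
  M_A = w₀L²/3 = 16·12²/3 = 768 kN·m
Superposition: R_A = 180 kN, M_A = 6288/5 kN·m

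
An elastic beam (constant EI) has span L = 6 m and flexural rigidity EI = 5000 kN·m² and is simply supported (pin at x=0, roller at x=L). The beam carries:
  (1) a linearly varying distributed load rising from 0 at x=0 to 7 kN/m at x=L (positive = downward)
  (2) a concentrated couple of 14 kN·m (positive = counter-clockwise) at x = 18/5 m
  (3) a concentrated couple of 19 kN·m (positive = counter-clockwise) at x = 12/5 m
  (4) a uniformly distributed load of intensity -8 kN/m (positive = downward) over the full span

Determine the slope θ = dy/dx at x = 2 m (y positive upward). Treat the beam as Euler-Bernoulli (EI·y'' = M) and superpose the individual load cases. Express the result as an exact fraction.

Load 1 — triangular load w₀=7 kN/m (0→w₀ over full span):
  θ_1 = -w₀(7L⁴-30L²x²+15x⁴)/(360LEI) = -7·(7·6⁴-30·6²·2²+15·2⁴)/(360·6·5000) = -91/28125 rad
Load 2 — applied couple M₀=14 kN·m at a=18/5 m (b=L-a=12/5):
  θ_2 = (M₀x²/(2L)+C₁)/EI  [x≤a] with C₁=M₀(3b²-L²)/(6L)=-182/25 = (14·2²/(2·6)+(-182/25))/5000 = -49/93750 rad
Load 3 — applied couple M₀=19 kN·m at a=12/5 m (b=L-a=18/5):
  θ_3 = (M₀x²/(2L)+C₁)/EI  [x≤a] with C₁=M₀(3b²-L²)/(6L)=38/25 = (19·2²/(2·6)+(38/25))/5000 = 589/375000 rad
Load 4 — uniform load w=-8 kN/m over full span:
  θ_4 = -w(L³-6Lx²+4x³)/(24EI) = -(-8)·(6³-6·6·2²+4·2³)/(24·5000) = 13/1875 rad
Superposition: θ = Σ θ_i = 5339/1125000 rad ≈ 0.004746 rad

θ(2) = 5339/1125000 rad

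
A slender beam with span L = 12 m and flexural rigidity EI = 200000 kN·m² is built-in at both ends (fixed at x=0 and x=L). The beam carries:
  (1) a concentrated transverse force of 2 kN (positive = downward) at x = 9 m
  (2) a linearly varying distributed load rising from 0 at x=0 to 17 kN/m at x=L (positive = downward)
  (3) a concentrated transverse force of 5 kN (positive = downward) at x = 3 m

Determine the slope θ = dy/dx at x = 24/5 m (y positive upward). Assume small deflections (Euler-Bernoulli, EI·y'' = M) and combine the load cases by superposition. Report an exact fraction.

θ(24/5) = -45189/125000000 rad

Load 1 — point force P=2 kN at a=9 m (b=L-a=3):
  θ_1 = -Pb²x(2aL-(3a+b)x)/(2L³EI)  [x≤a] = -2·3²·(24/5)·(2·9·12-(3·9+3)·(24/5))/(2·12³·200000) = -9/1000000 rad
Load 2 — triangular load w₀=17 kN/m (0→w₀ over full span):
  θ_2 = -w₀(2x(L-x)(L-2x)(x+2L)+x²(L-x)²)/(120LEI) = -17·(2·(24/5)·(12-(24/5))·(12-2·(24/5))·((24/5)+2·12)+(24/5)²·(12-(24/5))²)/(120·12·200000) = -1377/3906250 rad
Load 3 — point force P=5 kN at a=3 m (b=L-a=9):
  θ_3 = Pa²(L-x)(2bL-(3b+a)(L-x))/(2L³EI)  [x>a] = 5·3²·(12-(24/5))·(2·9·12-(3·9+3)·(12-(24/5)))/(2·12³·200000) = 0 rad
Superposition: θ = Σ θ_i = -45189/125000000 rad ≈ -0.000362 rad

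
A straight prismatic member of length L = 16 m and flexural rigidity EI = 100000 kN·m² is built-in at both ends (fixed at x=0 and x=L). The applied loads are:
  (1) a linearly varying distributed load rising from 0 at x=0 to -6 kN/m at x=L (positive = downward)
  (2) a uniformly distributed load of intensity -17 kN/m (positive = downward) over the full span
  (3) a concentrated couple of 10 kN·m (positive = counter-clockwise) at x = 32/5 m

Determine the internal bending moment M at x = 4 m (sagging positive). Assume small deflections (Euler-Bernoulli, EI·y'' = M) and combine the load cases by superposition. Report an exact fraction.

M(4) = -136/3 kN·m

Load 1 — triangular load w₀=-6 kN/m (0→w₀ over full span):
  M_1 = 3w₀Lx/20 - w₀L²/30 - w₀x³/(6L) = 3·(-6)·16·4/20 - (-6)·16²/30 - (-6)·4³/(6·16) = -12/5 kN·m
Load 2 — uniform load w=-17 kN/m over full span:
  M_2 = wLx/2 - wL²/12 - wx²/2 = (-17)·16·4/2 - (-17)·16²/12 - (-17)·4²/2 = -136/3 kN·m
Load 3 — applied couple M₀=10 kN·m at a=32/5 m (b=L-a=48/5):
  M_3 = R_Ax - M_A  [x≤a] with R_A=9/10, M_A=6/5 = (9/10)·4 - (6/5) = 12/5 kN·m
Superposition: M = Σ M_i = -136/3 kN·m ≈ -45.333333 kN·m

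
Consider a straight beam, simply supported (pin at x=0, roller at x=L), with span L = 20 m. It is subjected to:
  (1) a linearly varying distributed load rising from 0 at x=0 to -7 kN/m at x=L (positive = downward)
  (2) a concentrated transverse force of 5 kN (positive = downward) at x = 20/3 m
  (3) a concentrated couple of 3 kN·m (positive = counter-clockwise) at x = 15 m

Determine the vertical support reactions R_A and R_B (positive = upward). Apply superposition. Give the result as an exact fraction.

Load 1 — triangular load w₀=-7 kN/m (0→w₀ over full span):
  R_A = w₀L/6 = (-7)·20/6 = -70/3 kN
  R_B = w₀L/3 = (-7)·20/3 = -140/3 kN
Load 2 — point force P=5 kN at a=20/3 m (b=L-a=40/3):
  R_A = Pb/L = 5·(40/3)/20 = 10/3 kN
  R_B = Pa/L = 5·(20/3)/20 = 5/3 kN
Load 3 — applied couple M₀=3 kN·m at a=15 m (b=L-a=5):
  R_A = M₀/L = 3/20 kN
  R_B = -M₀/L = -3/20 kN
Superposition: R_A = -397/20 kN, R_B = -903/20 kN

R_A = -397/20 kN, R_B = -903/20 kN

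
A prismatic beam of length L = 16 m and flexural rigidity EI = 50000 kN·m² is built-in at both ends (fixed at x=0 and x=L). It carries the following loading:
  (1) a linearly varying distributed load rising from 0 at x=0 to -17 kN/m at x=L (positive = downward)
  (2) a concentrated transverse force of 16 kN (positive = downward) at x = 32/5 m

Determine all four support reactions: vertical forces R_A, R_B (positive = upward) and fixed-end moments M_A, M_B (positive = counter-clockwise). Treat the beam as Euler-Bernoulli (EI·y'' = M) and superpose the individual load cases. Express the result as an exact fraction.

R_A = -3804/125 kN, M_A = -40576/375 kN·m, R_B = -11196/125 kN, M_B = 24128/125 kN·m

Load 1 — triangular load w₀=-17 kN/m (0→w₀ over full span):
  R_A = 3w₀L/20 = 3·(-17)·16/20 = -204/5 kN
  M_A = w₀L²/30 = (-17)·16²/30 = -2176/15 kN·m
  R_B = 7w₀L/20 = 7·(-17)·16/20 = -476/5 kN
  M_B = -w₀L²/20 = -(-17)·16²/20 = 1088/5 kN·m
Load 2 — point force P=16 kN at a=32/5 m (b=L-a=48/5):
  R_A = Pb²(3a+b)/L³ = 16·(48/5)²·(3·(32/5)+(48/5))/16³ = 1296/125 kN
  M_A = Pab²/L² = 16·(32/5)·(48/5)²/16² = 4608/125 kN·m
  R_B = Pa²(a+3b)/L³ = 16·(32/5)²·((32/5)+3·(48/5))/16³ = 704/125 kN
  M_B = -Pa²b/L² = -16·(32/5)²·(48/5)/16² = -3072/125 kN·m
Superposition: R_A = -3804/125 kN, M_A = -40576/375 kN·m, R_B = -11196/125 kN, M_B = 24128/125 kN·m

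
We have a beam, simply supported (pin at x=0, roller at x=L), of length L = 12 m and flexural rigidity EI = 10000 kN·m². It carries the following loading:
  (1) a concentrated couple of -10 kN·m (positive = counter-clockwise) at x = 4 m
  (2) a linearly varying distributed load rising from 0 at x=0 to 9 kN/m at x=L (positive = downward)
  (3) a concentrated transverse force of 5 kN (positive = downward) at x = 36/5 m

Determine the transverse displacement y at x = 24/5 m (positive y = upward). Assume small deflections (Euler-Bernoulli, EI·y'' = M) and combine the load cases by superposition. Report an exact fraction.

Load 1 — applied couple M₀=-10 kN·m at a=4 m (b=L-a=8):
  y_1 = (M₀x³/(6L)-M₀(x-a)²/2+C₁x)/EI  [x>a] with C₁=M₀(3b²-L²)/(6L)=-20/3 = ((-10)·(24/5)³/(6·12)-(-10)·((24/5)-4)²/2+(-20/3)·(24/5))/10000 = -69/15625 m
Load 2 — triangular load w₀=9 kN/m (0→w₀ over full span):
  y_2 = -w₀x(7L⁴-10L²x²+3x⁴)/(360LEI) = -9·(24/5)·(7·12⁴-10·12²·(24/5)²+3·(24/5)⁴)/(360·12·10000) = -1109052/9765625 m
Load 3 — point force P=5 kN at a=36/5 m (b=L-a=24/5):
  y_3 = -Pbx(L²-b²-x²)/(6LEI)  [x≤a] = -5·(24/5)·(24/5)·(12²-(24/5)²-(24/5)²)/(6·12·10000) = -1224/78125 m
Superposition: y = Σ y_i = -1305177/9765625 m ≈ -0.133650 m

y(24/5) = -1305177/9765625 m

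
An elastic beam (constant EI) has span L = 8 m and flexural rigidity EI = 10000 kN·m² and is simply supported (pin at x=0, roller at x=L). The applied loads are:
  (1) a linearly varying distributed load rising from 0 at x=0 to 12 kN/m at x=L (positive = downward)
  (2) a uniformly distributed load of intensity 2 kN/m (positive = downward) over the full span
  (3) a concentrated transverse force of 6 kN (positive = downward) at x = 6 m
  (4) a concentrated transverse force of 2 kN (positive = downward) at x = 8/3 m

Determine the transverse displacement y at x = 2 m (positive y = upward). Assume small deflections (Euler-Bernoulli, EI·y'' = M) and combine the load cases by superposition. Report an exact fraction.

y(2) = -13609/405000 m

Load 1 — triangular load w₀=12 kN/m (0→w₀ over full span):
  y_1 = -w₀x(7L⁴-10L²x²+3x⁴)/(360LEI) = -12·2·(7·8⁴-10·8²·2²+3·2⁴)/(360·8·10000) = -109/5000 m
Load 2 — uniform load w=2 kN/m over full span:
  y_2 = -wx(L³-2Lx²+x³)/(24EI) = -2·2·(8³-2·8·2²+2³)/(24·10000) = -19/2500 m
Load 3 — point force P=6 kN at a=6 m (b=L-a=2):
  y_3 = -Pbx(L²-b²-x²)/(6LEI)  [x≤a] = -6·2·2·(8²-2²-2²)/(6·8·10000) = -7/2500 m
Load 4 — point force P=2 kN at a=8/3 m (b=L-a=16/3):
  y_4 = -Pbx(L²-b²-x²)/(6LEI)  [x≤a] = -2·(16/3)·2·(8²-(16/3)²-2²)/(6·8·10000) = -71/50625 m
Superposition: y = Σ y_i = -13609/405000 m ≈ -0.033602 m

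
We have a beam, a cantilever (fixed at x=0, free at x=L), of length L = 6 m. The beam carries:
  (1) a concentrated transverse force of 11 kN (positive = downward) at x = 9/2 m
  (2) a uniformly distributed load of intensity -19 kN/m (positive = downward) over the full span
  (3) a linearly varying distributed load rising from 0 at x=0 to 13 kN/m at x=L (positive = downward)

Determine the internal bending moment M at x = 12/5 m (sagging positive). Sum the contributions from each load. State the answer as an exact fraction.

M(12/5) = 8157/250 kN·m

Load 1 — point force P=11 kN at a=9/2 m (b=L-a=3/2):
  M_1 = -P(a-x)  [x≤a] = -11·((9/2)-(12/5)) = -231/10 kN·m
Load 2 — uniform load w=-19 kN/m over full span:
  M_2 = -w(L-x)²/2 = -(-19)·(6-(12/5))²/2 = 3078/25 kN·m
Load 3 — triangular load w₀=13 kN/m (0→w₀ over full span):
  M_3 = w₀Lx/2 - w₀L²/3 - w₀x³/(6L) = 13·6·(12/5)/2 - 13·6²/3 - 13·(12/5)³/(6·6) = -8424/125 kN·m
Superposition: M = Σ M_i = 8157/250 kN·m ≈ 32.628000 kN·m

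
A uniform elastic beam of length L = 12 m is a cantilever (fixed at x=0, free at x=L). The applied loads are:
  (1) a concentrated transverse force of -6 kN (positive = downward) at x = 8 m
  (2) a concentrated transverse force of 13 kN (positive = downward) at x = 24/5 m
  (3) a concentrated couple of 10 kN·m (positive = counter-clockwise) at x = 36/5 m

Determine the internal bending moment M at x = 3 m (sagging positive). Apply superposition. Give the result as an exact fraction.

M(3) = 83/5 kN·m

Load 1 — point force P=-6 kN at a=8 m (b=L-a=4):
  M_1 = -P(a-x)  [x≤a] = -(-6)·(8-3) = 30 kN·m
Load 2 — point force P=13 kN at a=24/5 m (b=L-a=36/5):
  M_2 = -P(a-x)  [x≤a] = -13·((24/5)-3) = -117/5 kN·m
Load 3 — applied couple M₀=10 kN·m at a=36/5 m (b=L-a=24/5):
  M_3 = M₀  [x≤a] = 10 = 10 kN·m
Superposition: M = Σ M_i = 83/5 kN·m ≈ 16.600000 kN·m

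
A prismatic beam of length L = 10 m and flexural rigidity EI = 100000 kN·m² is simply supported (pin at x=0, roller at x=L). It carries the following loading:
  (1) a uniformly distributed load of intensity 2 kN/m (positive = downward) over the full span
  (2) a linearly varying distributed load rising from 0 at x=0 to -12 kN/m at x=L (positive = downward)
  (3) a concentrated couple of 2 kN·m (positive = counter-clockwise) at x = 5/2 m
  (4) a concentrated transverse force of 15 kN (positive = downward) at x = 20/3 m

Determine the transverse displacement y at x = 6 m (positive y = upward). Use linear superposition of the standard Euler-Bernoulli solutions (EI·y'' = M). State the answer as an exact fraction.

Load 1 — uniform load w=2 kN/m over full span:
  y_1 = -wx(L³-2Lx²+x³)/(24EI) = -2·6·(10³-2·10·6²+6³)/(24·100000) = -31/12500 m
Load 2 — triangular load w₀=-12 kN/m (0→w₀ over full span):
  y_2 = -w₀x(7L⁴-10L²x²+3x⁴)/(360LEI) = -(-12)·6·(7·10⁴-10·10²·6²+3·6⁴)/(360·10·100000) = 592/78125 m
Load 3 — applied couple M₀=2 kN·m at a=5/2 m (b=L-a=15/2):
  y_3 = (M₀x³/(6L)-M₀(x-a)²/2+C₁x)/EI  [x>a] with C₁=M₀(3b²-L²)/(6L)=55/24 = (2·6³/(6·10)-2·(6-(5/2))²/2+(55/24)·6)/100000 = 87/1000000 m
Load 4 — point force P=15 kN at a=20/3 m (b=L-a=10/3):
  y_4 = -Pbx(L²-b²-x²)/(6LEI)  [x≤a] = -15·(10/3)·6·(10²-(10/3)²-6²)/(6·10·100000) = -119/45000 m
Superposition: y = Σ y_i = 114307/45000000 m ≈ 0.002540 m

y(6) = 114307/45000000 m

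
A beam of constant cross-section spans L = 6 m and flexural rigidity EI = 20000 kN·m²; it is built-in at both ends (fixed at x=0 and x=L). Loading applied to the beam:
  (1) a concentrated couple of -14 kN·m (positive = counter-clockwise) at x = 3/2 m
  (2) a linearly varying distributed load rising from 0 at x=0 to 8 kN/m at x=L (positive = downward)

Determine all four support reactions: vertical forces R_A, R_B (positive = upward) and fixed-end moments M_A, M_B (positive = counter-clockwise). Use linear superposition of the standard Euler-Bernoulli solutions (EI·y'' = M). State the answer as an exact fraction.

R_A = 183/40 kN, M_A = 489/40 kN·m, R_B = 777/40 kN, M_B = -751/40 kN·m

Load 1 — applied couple M₀=-14 kN·m at a=3/2 m (b=L-a=9/2):
  R_A = 6M₀ab/L³ = 6·(-14)·(3/2)·(9/2)/6³ = -21/8 kN
  M_A = M₀b(2a-b)/L² = (-14)·(9/2)·(2·(3/2)-(9/2))/6² = 21/8 kN·m
  R_B = -6M₀ab/L³ = -6·(-14)·(3/2)·(9/2)/6³ = 21/8 kN
  M_B = M₀a(2b-a)/L² = (-14)·(3/2)·(2·(9/2)-(3/2))/6² = -35/8 kN·m
Load 2 — triangular load w₀=8 kN/m (0→w₀ over full span):
  R_A = 3w₀L/20 = 3·8·6/20 = 36/5 kN
  M_A = w₀L²/30 = 8·6²/30 = 48/5 kN·m
  R_B = 7w₀L/20 = 7·8·6/20 = 84/5 kN
  M_B = -w₀L²/20 = -8·6²/20 = -72/5 kN·m
Superposition: R_A = 183/40 kN, M_A = 489/40 kN·m, R_B = 777/40 kN, M_B = -751/40 kN·m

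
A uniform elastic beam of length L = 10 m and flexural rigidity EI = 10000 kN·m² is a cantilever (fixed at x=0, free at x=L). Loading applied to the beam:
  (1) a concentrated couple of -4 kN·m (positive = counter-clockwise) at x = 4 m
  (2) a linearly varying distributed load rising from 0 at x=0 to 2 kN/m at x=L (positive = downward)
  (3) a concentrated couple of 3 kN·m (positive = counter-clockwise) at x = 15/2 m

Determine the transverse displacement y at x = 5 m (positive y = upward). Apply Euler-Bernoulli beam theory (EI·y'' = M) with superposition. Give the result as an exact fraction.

y(5) = -15377/240000 m

Load 1 — applied couple M₀=-4 kN·m at a=4 m (b=L-a=6):
  y_1 = M₀a(2x-a)/(2EI)  [x>a] = (-4)·4·(2·5-4)/(2·10000) = -3/625 m
Load 2 — triangular load w₀=2 kN/m (0→w₀ over full span):
  y_2 = (w₀Lx³/12-w₀L²x²/6-w₀x⁵/(120L))/EI = (2·10·5³/12-2·10²·5²/6-2·5⁵/(120·10))/10000 = -121/1920 m
Load 3 — applied couple M₀=3 kN·m at a=15/2 m (b=L-a=5/2):
  y_3 = M₀x²/(2EI)  [x≤a] = 3·5²/(2·10000) = 3/800 m
Superposition: y = Σ y_i = -15377/240000 m ≈ -0.064071 m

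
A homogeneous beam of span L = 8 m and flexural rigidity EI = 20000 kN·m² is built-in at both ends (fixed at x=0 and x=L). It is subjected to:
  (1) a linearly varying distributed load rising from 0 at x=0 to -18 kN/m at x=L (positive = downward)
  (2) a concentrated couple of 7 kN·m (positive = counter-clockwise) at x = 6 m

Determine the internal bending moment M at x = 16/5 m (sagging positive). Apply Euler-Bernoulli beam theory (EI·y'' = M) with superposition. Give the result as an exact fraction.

M(16/5) = -34939/2000 kN·m

Load 1 — triangular load w₀=-18 kN/m (0→w₀ over full span):
  M_1 = 3w₀Lx/20 - w₀L²/30 - w₀x³/(6L) = 3·(-18)·8·(16/5)/20 - (-18)·8²/30 - (-18)·(16/5)³/(6·8) = -2304/125 kN·m
Load 2 — applied couple M₀=7 kN·m at a=6 m (b=L-a=2):
  M_2 = R_Ax - M_A  [x≤a] with R_A=63/64, M_A=35/16 = (63/64)·(16/5) - (35/16) = 77/80 kN·m
Superposition: M = Σ M_i = -34939/2000 kN·m ≈ -17.469500 kN·m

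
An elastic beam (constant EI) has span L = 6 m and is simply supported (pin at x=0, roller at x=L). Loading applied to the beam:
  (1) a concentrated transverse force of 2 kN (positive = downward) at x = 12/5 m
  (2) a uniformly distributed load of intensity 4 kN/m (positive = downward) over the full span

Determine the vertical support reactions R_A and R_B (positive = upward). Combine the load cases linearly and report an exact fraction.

R_A = 66/5 kN, R_B = 64/5 kN

Load 1 — point force P=2 kN at a=12/5 m (b=L-a=18/5):
  R_A = Pb/L = 2·(18/5)/6 = 6/5 kN
  R_B = Pa/L = 2·(12/5)/6 = 4/5 kN
Load 2 — uniform load w=4 kN/m over full span:
  R_A = wL/2 = 4·6/2 = 12 kN
  R_B = wL/2 = 4·6/2 = 12 kN
Superposition: R_A = 66/5 kN, R_B = 64/5 kN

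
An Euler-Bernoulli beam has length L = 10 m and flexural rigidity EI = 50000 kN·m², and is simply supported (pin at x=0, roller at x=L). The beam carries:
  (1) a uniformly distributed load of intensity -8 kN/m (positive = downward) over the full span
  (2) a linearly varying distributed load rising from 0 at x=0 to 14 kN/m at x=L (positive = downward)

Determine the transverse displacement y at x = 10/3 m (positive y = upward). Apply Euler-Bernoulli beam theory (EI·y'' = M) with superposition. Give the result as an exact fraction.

y(10/3) = 2/729 m

Load 1 — uniform load w=-8 kN/m over full span:
  y_1 = -wx(L³-2Lx²+x³)/(24EI) = -(-8)·(10/3)·(10³-2·10·(10/3)²+(10/3)³)/(24·50000) = 22/1215 m
Load 2 — triangular load w₀=14 kN/m (0→w₀ over full span):
  y_2 = -w₀x(7L⁴-10L²x²+3x⁴)/(360LEI) = -14·(10/3)·(7·10⁴-10·10²·(10/3)²+3·(10/3)⁴)/(360·10·50000) = -56/3645 m
Superposition: y = Σ y_i = 2/729 m ≈ 0.002743 m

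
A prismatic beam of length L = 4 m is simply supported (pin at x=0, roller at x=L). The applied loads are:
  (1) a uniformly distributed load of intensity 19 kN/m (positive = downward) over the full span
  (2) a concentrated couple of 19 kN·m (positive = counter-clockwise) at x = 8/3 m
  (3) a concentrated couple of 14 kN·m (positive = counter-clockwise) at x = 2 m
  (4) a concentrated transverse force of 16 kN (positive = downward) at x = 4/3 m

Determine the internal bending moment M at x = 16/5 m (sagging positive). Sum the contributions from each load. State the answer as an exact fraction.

M(16/5) = 1649/75 kN·m

Load 1 — uniform load w=19 kN/m over full span:
  M_1 = wx(L-x)/2 = 19·(16/5)·(4-(16/5))/2 = 608/25 kN·m
Load 2 — applied couple M₀=19 kN·m at a=8/3 m (b=L-a=4/3):
  M_2 = M₀x/L - M₀  [x>a] = 19·(16/5)/4 - 19 = -19/5 kN·m
Load 3 — applied couple M₀=14 kN·m at a=2 m (b=L-a=2):
  M_3 = M₀x/L - M₀  [x>a] = 14·(16/5)/4 - 14 = -14/5 kN·m
Load 4 — point force P=16 kN at a=4/3 m (b=L-a=8/3):
  M_4 = Pa(L-x)/L  [x>a] = 16·(4/3)·(4-(16/5))/4 = 64/15 kN·m
Superposition: M = Σ M_i = 1649/75 kN·m ≈ 21.986667 kN·m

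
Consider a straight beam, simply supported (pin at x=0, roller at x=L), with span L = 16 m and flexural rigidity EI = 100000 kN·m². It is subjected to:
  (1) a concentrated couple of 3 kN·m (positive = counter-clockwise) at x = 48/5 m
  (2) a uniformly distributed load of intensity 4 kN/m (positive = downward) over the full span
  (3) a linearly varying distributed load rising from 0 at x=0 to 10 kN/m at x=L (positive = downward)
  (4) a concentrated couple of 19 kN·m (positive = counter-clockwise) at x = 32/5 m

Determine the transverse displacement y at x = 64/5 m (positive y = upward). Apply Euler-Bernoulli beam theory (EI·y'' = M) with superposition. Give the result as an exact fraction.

y(64/5) = -1352308/29296875 m

Load 1 — applied couple M₀=3 kN·m at a=48/5 m (b=L-a=32/5):
  y_1 = (M₀x³/(6L)-M₀(x-a)²/2+C₁x)/EI  [x>a] with C₁=M₀(3b²-L²)/(6L)=-104/25 = (3·(64/5)³/(6·16)-3·((64/5)-(48/5))²/2+(-104/25)·(64/5))/100000 = -12/390625 m
Load 2 — uniform load w=4 kN/m over full span:
  y_2 = -wx(L³-2Lx²+x³)/(24EI) = -4·(64/5)·(16³-2·16·(64/5)²+(64/5)³)/(24·100000) = -118784/5859375 m
Load 3 — triangular load w₀=10 kN/m (0→w₀ over full span):
  y_3 = -w₀x(7L⁴-10L²x²+3x⁴)/(360LEI) = -10·(64/5)·(7·16⁴-10·16²·(64/5)²+3·(64/5)⁴)/(360·16·100000) = -260096/9765625 m
Load 4 — applied couple M₀=19 kN·m at a=32/5 m (b=L-a=48/5):
  y_4 = (M₀x³/(6L)-M₀(x-a)²/2+C₁x)/EI  [x>a] with C₁=M₀(3b²-L²)/(6L)=304/75 = (19·(64/5)³/(6·16)-19·((64/5)-(32/5))²/2+(304/75)·(64/5))/100000 = 304/390625 m
Superposition: y = Σ y_i = -1352308/29296875 m ≈ -0.046159 m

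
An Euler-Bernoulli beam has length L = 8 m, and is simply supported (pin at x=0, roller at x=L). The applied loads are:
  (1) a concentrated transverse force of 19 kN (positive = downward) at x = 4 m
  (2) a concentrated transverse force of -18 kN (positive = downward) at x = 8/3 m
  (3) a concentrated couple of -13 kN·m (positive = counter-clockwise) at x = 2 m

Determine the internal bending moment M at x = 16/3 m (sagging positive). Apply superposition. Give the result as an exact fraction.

Load 1 — point force P=19 kN at a=4 m (b=L-a=4):
  M_1 = Pa(L-x)/L  [x>a] = 19·4·(8-(16/3))/8 = 76/3 kN·m
Load 2 — point force P=-18 kN at a=8/3 m (b=L-a=16/3):
  M_2 = Pa(L-x)/L  [x>a] = (-18)·(8/3)·(8-(16/3))/8 = -16 kN·m
Load 3 — applied couple M₀=-13 kN·m at a=2 m (b=L-a=6):
  M_3 = M₀x/L - M₀  [x>a] = (-13)·(16/3)/8 - (-13) = 13/3 kN·m
Superposition: M = Σ M_i = 41/3 kN·m ≈ 13.666667 kN·m

M(16/3) = 41/3 kN·m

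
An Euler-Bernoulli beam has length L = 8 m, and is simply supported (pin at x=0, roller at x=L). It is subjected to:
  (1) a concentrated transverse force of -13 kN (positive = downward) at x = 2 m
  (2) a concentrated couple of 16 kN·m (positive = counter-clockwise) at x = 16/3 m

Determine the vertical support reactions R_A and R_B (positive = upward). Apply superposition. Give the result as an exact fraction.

R_A = -31/4 kN, R_B = -21/4 kN

Load 1 — point force P=-13 kN at a=2 m (b=L-a=6):
  R_A = Pb/L = (-13)·6/8 = -39/4 kN
  R_B = Pa/L = (-13)·2/8 = -13/4 kN
Load 2 — applied couple M₀=16 kN·m at a=16/3 m (b=L-a=8/3):
  R_A = M₀/L = 16/8 = 2 kN
  R_B = -M₀/L = -16/8 = -2 kN
Superposition: R_A = -31/4 kN, R_B = -21/4 kN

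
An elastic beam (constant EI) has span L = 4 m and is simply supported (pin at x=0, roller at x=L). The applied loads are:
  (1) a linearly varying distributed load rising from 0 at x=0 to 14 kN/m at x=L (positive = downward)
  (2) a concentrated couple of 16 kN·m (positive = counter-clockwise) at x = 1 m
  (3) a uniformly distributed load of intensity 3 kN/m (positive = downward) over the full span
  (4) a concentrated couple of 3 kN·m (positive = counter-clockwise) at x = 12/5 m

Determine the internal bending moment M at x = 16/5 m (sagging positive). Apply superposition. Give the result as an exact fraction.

M(16/5) = 1349/125 kN·m

Load 1 — triangular load w₀=14 kN/m (0→w₀ over full span):
  M_1 = w₀Lx/6 - w₀x³/(6L) = 14·4·(16/5)/6 - 14·(16/5)³/(6·4) = 1344/125 kN·m
Load 2 — applied couple M₀=16 kN·m at a=1 m (b=L-a=3):
  M_2 = M₀x/L - M₀  [x>a] = 16·(16/5)/4 - 16 = -16/5 kN·m
Load 3 — uniform load w=3 kN/m over full span:
  M_3 = wx(L-x)/2 = 3·(16/5)·(4-(16/5))/2 = 96/25 kN·m
Load 4 — applied couple M₀=3 kN·m at a=12/5 m (b=L-a=8/5):
  M_4 = M₀x/L - M₀  [x>a] = 3·(16/5)/4 - 3 = -3/5 kN·m
Superposition: M = Σ M_i = 1349/125 kN·m ≈ 10.792000 kN·m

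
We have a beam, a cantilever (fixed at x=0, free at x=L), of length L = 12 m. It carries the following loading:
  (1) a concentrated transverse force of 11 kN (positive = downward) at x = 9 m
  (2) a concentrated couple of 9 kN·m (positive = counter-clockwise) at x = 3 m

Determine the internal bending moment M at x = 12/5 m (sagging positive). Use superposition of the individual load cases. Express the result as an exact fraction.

Load 1 — point force P=11 kN at a=9 m (b=L-a=3):
  M_1 = -P(a-x)  [x≤a] = -11·(9-(12/5)) = -363/5 kN·m
Load 2 — applied couple M₀=9 kN·m at a=3 m (b=L-a=9):
  M_2 = M₀  [x≤a] = 9 = 9 kN·m
Superposition: M = Σ M_i = -318/5 kN·m ≈ -63.600000 kN·m

M(12/5) = -318/5 kN·m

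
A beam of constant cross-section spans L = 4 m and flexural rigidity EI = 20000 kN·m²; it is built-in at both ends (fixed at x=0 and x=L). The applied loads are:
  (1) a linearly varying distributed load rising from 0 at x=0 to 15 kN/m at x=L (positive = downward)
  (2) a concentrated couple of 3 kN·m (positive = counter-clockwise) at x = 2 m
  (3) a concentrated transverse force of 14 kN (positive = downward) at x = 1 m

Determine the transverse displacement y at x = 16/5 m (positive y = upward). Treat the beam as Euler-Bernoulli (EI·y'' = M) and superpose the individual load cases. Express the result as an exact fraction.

y(16/5) = -26279/187500000 m

Load 1 — triangular load w₀=15 kN/m (0→w₀ over full span):
  y_1 = -w₀x²(L-x)²(x+2L)/(120LEI) = -15·(16/5)²·(4-(16/5))²·((16/5)+2·4)/(120·4·20000) = -224/1953125 m
Load 2 — applied couple M₀=3 kN·m at a=2 m (b=L-a=2):
  y_2 = (R_Ax³/6 - M_Ax²/2 - M₀(x-a)²/2)/EI  [x>a] with R_A=9/8, M_A=3/4 = ((9/8)·(16/5)³/6 - (3/4)·(16/5)²/2 - 3·((16/5)-2)²/2)/20000 = 9/1250000 m
Load 3 — point force P=14 kN at a=1 m (b=L-a=3):
  y_3 = -Pa²(L-x)²(3bL-(3b+a)(L-x))/(6L³EI)  [x>a] = -14·1²·(4-(16/5))²·(3·3·4-(3·3+1)·(4-(16/5)))/(6·4³·20000) = -49/1500000 m
Superposition: y = Σ y_i = -26279/187500000 m ≈ -0.000140 m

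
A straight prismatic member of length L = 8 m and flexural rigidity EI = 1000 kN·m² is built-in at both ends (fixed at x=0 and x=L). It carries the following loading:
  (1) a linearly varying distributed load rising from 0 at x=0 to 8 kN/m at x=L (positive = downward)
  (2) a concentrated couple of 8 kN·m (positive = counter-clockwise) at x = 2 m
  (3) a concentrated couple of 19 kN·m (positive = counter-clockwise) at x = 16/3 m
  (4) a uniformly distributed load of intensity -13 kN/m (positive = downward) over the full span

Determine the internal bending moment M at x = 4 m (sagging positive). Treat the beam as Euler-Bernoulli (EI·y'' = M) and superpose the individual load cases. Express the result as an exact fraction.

Load 1 — triangular load w₀=8 kN/m (0→w₀ over full span):
  M_1 = 3w₀Lx/20 - w₀L²/30 - w₀x³/(6L) = 3·8·8·4/20 - 8·8²/30 - 8·4³/(6·8) = 32/3 kN·m
Load 2 — applied couple M₀=8 kN·m at a=2 m (b=L-a=6):
  M_2 = R_Ax - M_A - M₀  [x>a] with R_A=9/8, M_A=-3/2 = (9/8)·4 - (-3/2) - 8 = -2 kN·m
Load 3 — applied couple M₀=19 kN·m at a=16/3 m (b=L-a=8/3):
  M_3 = R_Ax - M_A  [x≤a] with R_A=19/6, M_A=19/3 = (19/6)·4 - (19/3) = 19/3 kN·m
Load 4 — uniform load w=-13 kN/m over full span:
  M_4 = wLx/2 - wL²/12 - wx²/2 = (-13)·8·4/2 - (-13)·8²/12 - (-13)·4²/2 = -104/3 kN·m
Superposition: M = Σ M_i = -59/3 kN·m ≈ -19.666667 kN·m

M(4) = -59/3 kN·m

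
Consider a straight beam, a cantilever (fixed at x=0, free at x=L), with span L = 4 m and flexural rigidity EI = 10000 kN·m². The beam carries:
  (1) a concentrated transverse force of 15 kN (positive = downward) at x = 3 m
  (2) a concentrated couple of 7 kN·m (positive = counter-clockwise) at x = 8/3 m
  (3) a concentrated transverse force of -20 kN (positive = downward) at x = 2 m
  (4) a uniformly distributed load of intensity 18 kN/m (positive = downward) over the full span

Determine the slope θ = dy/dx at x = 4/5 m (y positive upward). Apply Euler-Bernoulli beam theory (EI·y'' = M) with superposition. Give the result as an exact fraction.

Load 1 — point force P=15 kN at a=3 m (b=L-a=1):
  θ_1 = -Px(2a-x)/(2EI)  [x≤a] = -15·(4/5)·(2·3-(4/5))/(2·10000) = -39/12500 rad
Load 2 — applied couple M₀=7 kN·m at a=8/3 m (b=L-a=4/3):
  θ_2 = M₀x/EI  [x≤a] = 7·(4/5)/10000 = 7/12500 rad
Load 3 — point force P=-20 kN at a=2 m (b=L-a=2):
  θ_3 = -Px(2a-x)/(2EI)  [x≤a] = -(-20)·(4/5)·(2·2-(4/5))/(2·10000) = 8/3125 rad
Load 4 — uniform load w=18 kN/m over full span:
  θ_4 = -wx(x²-3Lx+3L²)/(6EI) = -18·(4/5)·((4/5)²-3·4·(4/5)+3·4²)/(6·10000) = -732/78125 rad
Superposition: θ = Σ θ_i = -732/78125 rad ≈ -0.009370 rad

θ(4/5) = -732/78125 rad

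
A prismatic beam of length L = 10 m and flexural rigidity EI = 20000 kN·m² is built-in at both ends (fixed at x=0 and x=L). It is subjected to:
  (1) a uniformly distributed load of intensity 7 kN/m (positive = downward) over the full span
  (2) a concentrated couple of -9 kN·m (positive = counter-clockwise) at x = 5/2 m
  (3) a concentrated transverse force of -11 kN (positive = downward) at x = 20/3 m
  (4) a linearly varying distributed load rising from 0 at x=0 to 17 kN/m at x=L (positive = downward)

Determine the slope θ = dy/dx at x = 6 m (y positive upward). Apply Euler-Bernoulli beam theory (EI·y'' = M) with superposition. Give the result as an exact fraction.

θ(6) = 10063/3600000 rad

Load 1 — uniform load w=7 kN/m over full span:
  θ_1 = -wx(L-x)(L-2x)/(12EI) = -7·6·(10-6)·(10-2·6)/(12·20000) = 7/5000 rad
Load 2 — applied couple M₀=-9 kN·m at a=5/2 m (b=L-a=15/2):
  θ_2 = (R_Ax²/2 - M_Ax - M₀(x-a))/EI  [x>a] with R_A=-81/80, M_A=27/16 = ((-81/80)·6²/2 - (27/16)·6 - (-9)·(6-(5/2)))/20000 = 63/400000 rad
Load 3 — point force P=-11 kN at a=20/3 m (b=L-a=10/3):
  θ_3 = -Pb²x(2aL-(3a+b)x)/(2L³EI)  [x≤a] = -(-11)·(10/3)²·6·(2·(20/3)·10-(3·(20/3)+(10/3))·6)/(2·10³·20000) = -11/90000 rad
Load 4 — triangular load w₀=17 kN/m (0→w₀ over full span):
  θ_4 = -w₀(2x(L-x)(L-2x)(x+2L)+x²(L-x)²)/(120LEI) = -17·(2·6·(10-6)·(10-2·6)·(6+2·10)+6²·(10-6)²)/(120·10·20000) = 17/12500 rad
Superposition: θ = Σ θ_i = 10063/3600000 rad ≈ 0.002795 rad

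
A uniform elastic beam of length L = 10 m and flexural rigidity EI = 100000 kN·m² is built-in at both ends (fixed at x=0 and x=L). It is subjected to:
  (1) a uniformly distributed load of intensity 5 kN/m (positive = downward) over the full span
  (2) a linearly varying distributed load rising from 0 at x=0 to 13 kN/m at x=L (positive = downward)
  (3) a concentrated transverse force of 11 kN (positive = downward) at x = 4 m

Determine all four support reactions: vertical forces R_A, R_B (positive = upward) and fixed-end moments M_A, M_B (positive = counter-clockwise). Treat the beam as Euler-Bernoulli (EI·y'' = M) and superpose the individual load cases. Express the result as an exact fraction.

R_A = 12907/250 kN, M_A = 2521/25 kN·m, R_B = 18593/250 kN, M_B = -8792/75 kN·m

Load 1 — uniform load w=5 kN/m over full span:
  R_A = wL/2 = 5·10/2 = 25 kN
  M_A = wL²/12 = 5·10²/12 = 125/3 kN·m
  R_B = wL/2 = 5·10/2 = 25 kN
  M_B = -wL²/12 = -5·10²/12 = -125/3 kN·m
Load 2 — triangular load w₀=13 kN/m (0→w₀ over full span):
  R_A = 3w₀L/20 = 3·13·10/20 = 39/2 kN
  M_A = w₀L²/30 = 13·10²/30 = 130/3 kN·m
  R_B = 7w₀L/20 = 7·13·10/20 = 91/2 kN
  M_B = -w₀L²/20 = -13·10²/20 = -65 kN·m
Load 3 — point force P=11 kN at a=4 m (b=L-a=6):
  R_A = Pb²(3a+b)/L³ = 11·6²·(3·4+6)/10³ = 891/125 kN
  M_A = Pab²/L² = 11·4·6²/10² = 396/25 kN·m
  R_B = Pa²(a+3b)/L³ = 11·4²·(4+3·6)/10³ = 484/125 kN
  M_B = -Pa²b/L² = -11·4²·6/10² = -264/25 kN·m
Superposition: R_A = 12907/250 kN, M_A = 2521/25 kN·m, R_B = 18593/250 kN, M_B = -8792/75 kN·m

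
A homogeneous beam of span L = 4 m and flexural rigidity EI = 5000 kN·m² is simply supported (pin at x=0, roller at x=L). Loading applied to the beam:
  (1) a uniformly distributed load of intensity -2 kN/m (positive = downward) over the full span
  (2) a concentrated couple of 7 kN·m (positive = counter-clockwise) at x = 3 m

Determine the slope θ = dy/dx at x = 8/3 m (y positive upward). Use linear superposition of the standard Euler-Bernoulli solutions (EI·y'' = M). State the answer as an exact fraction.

θ(8/3) = -89/3240000 rad

Load 1 — uniform load w=-2 kN/m over full span:
  θ_1 = -w(L³-6Lx²+4x³)/(24EI) = -(-2)·(4³-6·4·(8/3)²+4·(8/3)³)/(24·5000) = -26/50625 rad
Load 2 — applied couple M₀=7 kN·m at a=3 m (b=L-a=1):
  θ_2 = (M₀x²/(2L)+C₁)/EI  [x≤a] with C₁=M₀(3b²-L²)/(6L)=-91/24 = (7·(8/3)²/(2·4)+(-91/24))/5000 = 7/14400 rad
Superposition: θ = Σ θ_i = -89/3240000 rad ≈ -0.000027 rad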